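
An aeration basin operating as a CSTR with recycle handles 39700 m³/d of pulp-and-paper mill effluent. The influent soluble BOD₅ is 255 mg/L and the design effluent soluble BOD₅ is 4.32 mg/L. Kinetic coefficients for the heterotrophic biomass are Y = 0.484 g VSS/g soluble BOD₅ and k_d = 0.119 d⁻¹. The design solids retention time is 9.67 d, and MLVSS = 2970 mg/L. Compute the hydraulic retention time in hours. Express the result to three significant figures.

Steady-state biomass mass balance: V·X·(1 + k_d·θ_c) = Y·Q·(S₀ − S)·θ_c, so V = 0.484 × 39700 × (255 − 4.32) × 9.67 / [2970 × (1 + 0.119 × 9.67)] = 4.66×10^7 / 6388 = 7292 m³.
HRT = V/Q = 7292 m³ / 39700 m³·d⁻¹ = 0.1837 d × 24 = 4.408 h.

τ ≈ 4.41 h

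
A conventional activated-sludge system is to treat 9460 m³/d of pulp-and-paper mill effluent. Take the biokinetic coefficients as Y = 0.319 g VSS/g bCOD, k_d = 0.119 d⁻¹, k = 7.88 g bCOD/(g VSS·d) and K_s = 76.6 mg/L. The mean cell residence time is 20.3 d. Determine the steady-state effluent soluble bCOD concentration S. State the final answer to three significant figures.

S ≈ 5.50 mg/L

Effluent substrate depends only on kinetics and SRT: S = K_s(1 + k_d θ_c) / [θ_c(Yk − k_d) − 1] = 76.6 × (1 + 0.119 × 20.3) / [20.3 × (0.319 × 7.88 − 0.119) − 1] = 261.6 / 47.61 = 5.495 mg/L.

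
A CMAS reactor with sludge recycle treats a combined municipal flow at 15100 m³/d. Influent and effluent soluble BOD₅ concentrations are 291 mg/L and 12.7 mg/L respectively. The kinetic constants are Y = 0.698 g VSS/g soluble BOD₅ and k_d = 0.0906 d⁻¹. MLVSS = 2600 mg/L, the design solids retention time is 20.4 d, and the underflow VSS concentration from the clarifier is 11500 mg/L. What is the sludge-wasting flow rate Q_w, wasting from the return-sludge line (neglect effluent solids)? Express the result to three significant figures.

Rearranging the biomass balance for a CMAS with decay, V = Y·Q·ΔS·θ_c / [X·(1+k_d θ_c)] = 0.698 × 15100 × (291 − 12.7) × 20.4 / [2600 × (1 + 0.0906 × 20.4)] = 5.98×10^7 / 7405 = 8080 m³.
θ_c = V·X/(Q_w·X_r) when wasting from the recycle, so Q_w = V·X/(θ_c·X_r) = 8080 × 2600 / (20.4 × 11500) = 89.55 m³/d.

Q_w ≈ 89.6 m³/d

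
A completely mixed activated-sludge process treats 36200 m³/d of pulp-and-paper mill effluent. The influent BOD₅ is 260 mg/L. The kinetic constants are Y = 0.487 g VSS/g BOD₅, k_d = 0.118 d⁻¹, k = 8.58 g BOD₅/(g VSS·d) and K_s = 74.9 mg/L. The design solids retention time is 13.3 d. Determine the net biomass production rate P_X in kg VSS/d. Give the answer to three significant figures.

P_X ≈ 1760 kg VSS/d

From the Monod/SRT balance for a CMAS, S = K_s·(1+k_d θ_c)/[θ_c·(Y k − k_d) − 1] = 74.9 × (1 + 0.118 × 13.3) / [13.3 × (0.487 × 8.58 − 0.118) − 1] = 192.4 / 53.00 = 3.631 mg/L.
Y_obs = Y / (1 + k_d θ_c) = 0.487 / (1 + 0.118 × 13.3) = 0.487 / 2.569 = 0.1895.
Q·(S₀ − S) = 36200 × (260 − 3.63) × 10⁻³ = 9281 kg/d removed.
Net biomass production P_X = Y_obs × Q·(S₀ − S) = 0.1895 × 9281 = 1759 kg VSS/d.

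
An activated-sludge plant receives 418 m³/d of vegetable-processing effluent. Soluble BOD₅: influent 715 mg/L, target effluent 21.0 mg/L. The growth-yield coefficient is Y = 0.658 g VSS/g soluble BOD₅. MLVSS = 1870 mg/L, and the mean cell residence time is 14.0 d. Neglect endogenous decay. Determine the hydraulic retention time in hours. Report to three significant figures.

Biomass mass balance (decay neglected): V·X = Y·Q·(S₀ − S)·θ_c, so V = 0.658 × 418 × (715 − 21.0) × 14.0 / 1870 = 1429 m³.
HRT = V/Q = 1429 m³ / 418 m³·d⁻¹ = 3.419 d × 24 = 82.05 h.

τ ≈ 82.1 h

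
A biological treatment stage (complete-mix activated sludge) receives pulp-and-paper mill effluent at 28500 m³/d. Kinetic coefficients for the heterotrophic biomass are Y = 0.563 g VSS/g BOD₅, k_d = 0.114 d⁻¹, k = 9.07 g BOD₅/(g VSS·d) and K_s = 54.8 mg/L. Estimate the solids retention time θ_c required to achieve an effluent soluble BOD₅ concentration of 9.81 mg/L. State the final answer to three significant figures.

Specific growth rate at S = 9.81 mg/L: μ = YkS/(K_s+S) = 0.563·9.07·9.81/(54.8+9.81) = 0.7753 d⁻¹.
Then 1/θ_c = μ − k_d = 0.7753 − 0.114 = 0.6613 d⁻¹, giving θ_c = 1.512 d.

θ_c ≈ 1.51 d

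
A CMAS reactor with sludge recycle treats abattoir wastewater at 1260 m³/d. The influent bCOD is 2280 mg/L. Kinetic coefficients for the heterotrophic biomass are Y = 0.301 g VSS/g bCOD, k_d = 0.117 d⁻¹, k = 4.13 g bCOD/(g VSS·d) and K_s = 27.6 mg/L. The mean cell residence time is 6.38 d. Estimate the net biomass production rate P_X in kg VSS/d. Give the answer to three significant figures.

P_X ≈ 493 kg VSS/d

For a completely mixed reactor with recycle the Lawrence–McCarty relation gives S = K_s·(1 + k_d·θ_c) / [θ_c·(Y·k − k_d) − 1] = 27.6 × (1 + 0.117 × 6.38) / [6.38 × (0.301 × 4.13 − 0.117) − 1] = 48.20 / 6.185 = 7.794 mg/L.
Correct the yield for decay: Y_obs = Y/(1 + k_d θ_c) = 0.301 / (1 + 0.117 × 6.38) = 0.301 / 1.746 = 0.1723.
ΔS = 2280 − 7.79 = 2272 mg/L, so the substrate removal rate is 1260 × 2272/1000 = 2863 kg bCOD/d.
Biomass produced: P_X = Y_obs·Q·ΔS = 0.1723 × 2863 ≈ 493.4 kg VSS/d.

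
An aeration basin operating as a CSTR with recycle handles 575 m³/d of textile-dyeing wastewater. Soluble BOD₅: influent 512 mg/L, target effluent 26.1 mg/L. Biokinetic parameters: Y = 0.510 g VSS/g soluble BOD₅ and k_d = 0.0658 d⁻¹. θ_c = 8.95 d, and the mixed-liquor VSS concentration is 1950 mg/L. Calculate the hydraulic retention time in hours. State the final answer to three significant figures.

From the SRT design equation V = Y Q (S₀−S) θ_c / [X (1 + k_d θ_c)] = 0.510 × 575 × (512 − 26.1) × 8.95 / [1950 × (1 + 0.0658 × 8.95)] = 1.28×10^6 / 3098 = 411.6 m³.
HRT = V/Q = 411.6 m³ / 575 m³·d⁻¹ = 0.7158 d × 24 = 17.18 h.

τ ≈ 17.2 h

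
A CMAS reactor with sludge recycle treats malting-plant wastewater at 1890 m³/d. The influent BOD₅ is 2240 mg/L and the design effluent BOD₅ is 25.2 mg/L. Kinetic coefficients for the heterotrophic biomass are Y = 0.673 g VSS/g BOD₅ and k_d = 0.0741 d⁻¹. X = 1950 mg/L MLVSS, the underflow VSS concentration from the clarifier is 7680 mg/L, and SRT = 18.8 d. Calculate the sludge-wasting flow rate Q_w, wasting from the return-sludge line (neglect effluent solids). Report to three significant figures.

From the SRT design equation V = Y Q (S₀−S) θ_c / [X (1 + k_d θ_c)] = 0.673 × 1890 × (2240 − 25.2) × 18.8 / [1950 × (1 + 0.0741 × 18.8)] = 5.3×10^7 / 4667 = 11350 m³.
θ_c = V·X/(Q_w·X_r) when wasting from the recycle, so Q_w = V·X/(θ_c·X_r) = 11350 × 1950 / (18.8 × 7680) = 153.3 m³/d.

Q_w ≈ 153 m³/d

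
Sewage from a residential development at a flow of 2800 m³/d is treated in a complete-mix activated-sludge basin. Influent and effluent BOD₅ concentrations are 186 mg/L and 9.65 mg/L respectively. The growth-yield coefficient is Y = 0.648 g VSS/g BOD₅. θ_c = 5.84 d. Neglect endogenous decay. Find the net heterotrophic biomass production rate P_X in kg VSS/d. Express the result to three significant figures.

With endogenous decay neglected, the observed yield equals the true yield: Y_obs = Y = 0.648 g VSS/g BOD₅.
Substrate removed = Q·(S₀ − S) = 2800 m³/d × (186 − 9.65) g/m³ = 4.94×10^5 g/d = 493.8 kg/d.
Biomass produced: P_X = Y_obs·Q·ΔS = 0.6480 × 493.8 ≈ 320.0 kg VSS/d.

P_X ≈ 320 kg VSS/d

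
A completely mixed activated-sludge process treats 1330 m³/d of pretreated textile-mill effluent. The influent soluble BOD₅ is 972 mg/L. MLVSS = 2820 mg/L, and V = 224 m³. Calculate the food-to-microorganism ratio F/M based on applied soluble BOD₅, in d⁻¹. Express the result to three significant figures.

F/M = Q·S₀ / (V·X) = 1330 × 972 / (224.0 × 2820) = 2.047 g soluble BOD₅·(g VSS·d)⁻¹.

F/M ≈ 2.05 d⁻¹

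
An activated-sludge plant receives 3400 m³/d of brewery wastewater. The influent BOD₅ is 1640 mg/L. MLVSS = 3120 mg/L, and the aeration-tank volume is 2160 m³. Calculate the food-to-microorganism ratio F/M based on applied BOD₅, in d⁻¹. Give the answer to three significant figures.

Food-to-microorganism ratio F/M = Q S₀ / (V X) = 3400 × 1640 / (2160 × 3120) = 0.8274 d⁻¹.

F/M ≈ 0.827 d⁻¹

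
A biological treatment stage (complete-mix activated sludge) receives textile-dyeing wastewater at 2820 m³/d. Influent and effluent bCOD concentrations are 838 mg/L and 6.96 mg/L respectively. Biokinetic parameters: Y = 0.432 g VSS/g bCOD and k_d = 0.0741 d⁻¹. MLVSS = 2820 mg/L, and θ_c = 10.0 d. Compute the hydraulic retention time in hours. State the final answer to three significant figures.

Rearranging the biomass balance for a CMAS with decay, V = Y·Q·ΔS·θ_c / [X·(1+k_d θ_c)] = 0.432 × 2820 × (838 − 6.96) × 10.0 / [2820 × (1 + 0.0741 × 10.0)] = 1.01×10^7 / 4910 = 2062 m³.
HRT = V/Q = 2062 m³ / 2820 m³·d⁻¹ = 0.7312 d × 24 = 17.55 h.

τ ≈ 17.5 h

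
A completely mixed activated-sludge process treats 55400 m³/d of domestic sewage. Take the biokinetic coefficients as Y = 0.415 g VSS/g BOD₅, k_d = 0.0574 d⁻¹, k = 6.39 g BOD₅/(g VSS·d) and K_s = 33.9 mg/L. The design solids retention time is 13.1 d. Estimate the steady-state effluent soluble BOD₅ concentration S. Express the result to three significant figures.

S ≈ 1.80 mg/L

From the Monod/SRT balance for a CMAS, S = K_s·(1+k_d θ_c)/[θ_c·(Y k − k_d) − 1] = 33.9 × (1 + 0.0574 × 13.1) / [13.1 × (0.415 × 6.39 − 0.0574) − 1] = 59.39 / 32.99 = 1.800 mg/L.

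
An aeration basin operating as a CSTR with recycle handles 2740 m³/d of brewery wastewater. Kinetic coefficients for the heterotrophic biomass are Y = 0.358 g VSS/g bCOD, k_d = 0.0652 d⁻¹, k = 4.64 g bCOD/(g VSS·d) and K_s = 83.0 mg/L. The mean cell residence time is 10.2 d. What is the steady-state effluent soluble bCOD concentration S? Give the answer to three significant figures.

For a completely mixed reactor with recycle the Lawrence–McCarty relation gives S = K_s·(1 + k_d·θ_c) / [θ_c·(Y·k − k_d) − 1] = 83.0 × (1 + 0.0652 × 10.2) / [10.2 × (0.358 × 4.64 − 0.0652) − 1] = 138.2 / 15.28 = 9.045 mg/L.

S ≈ 9.05 mg/L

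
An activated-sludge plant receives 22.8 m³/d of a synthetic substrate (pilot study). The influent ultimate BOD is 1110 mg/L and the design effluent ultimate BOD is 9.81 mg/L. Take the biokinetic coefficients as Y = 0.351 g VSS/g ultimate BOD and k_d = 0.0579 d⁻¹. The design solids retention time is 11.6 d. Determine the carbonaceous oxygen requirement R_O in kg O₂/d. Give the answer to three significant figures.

Correct the yield for decay: Y_obs = Y/(1 + k_d θ_c) = 0.351 / (1 + 0.0579 × 11.6) = 0.351 / 1.672 = 0.2100.
Q·(S₀ − S) = 22.8 × (1110 − 9.81) × 10⁻³ = 25.08 kg/d removed.
P_X = Y_obs·Q·(S₀ − S) = 0.2100 × 25.08 = 5.267 kg VSS/d.
R_O = Q·(S₀ − S) − 1.42·P_X = 25.08 − 1.42 × 5.267 = 17.61 kg O₂/d.

R_O ≈ 17.6 kg O₂/d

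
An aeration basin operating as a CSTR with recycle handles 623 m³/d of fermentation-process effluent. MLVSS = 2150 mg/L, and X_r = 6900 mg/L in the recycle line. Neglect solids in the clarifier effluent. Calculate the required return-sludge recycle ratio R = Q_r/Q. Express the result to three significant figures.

Mass balance around the secondary clarifier (neglecting effluent solids): R = X / (X_r − X) = 2150 / (6900 − 2150) = 0.4526.

R ≈ 0.453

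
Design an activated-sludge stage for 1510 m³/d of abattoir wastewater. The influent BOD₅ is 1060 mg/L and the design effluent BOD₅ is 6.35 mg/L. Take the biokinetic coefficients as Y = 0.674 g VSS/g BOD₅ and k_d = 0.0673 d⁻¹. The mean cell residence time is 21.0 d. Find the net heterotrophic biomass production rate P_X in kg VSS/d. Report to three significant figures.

The observed yield is Y_obs = Y/(1 + k_d·θ_c) = 0.674 / (1 + 0.0673 × 21.0) = 0.674 / 2.413 = 0.2793 g VSS per g BOD₅ removed.
Q·(S₀ − S) = 1510 × (1060 − 6.35) × 10⁻³ = 1591 kg/d removed.
Net biomass production P_X = Y_obs × Q·(S₀ − S) = 0.2793 × 1591 = 444.3 kg VSS/d.

P_X ≈ 444 kg VSS/d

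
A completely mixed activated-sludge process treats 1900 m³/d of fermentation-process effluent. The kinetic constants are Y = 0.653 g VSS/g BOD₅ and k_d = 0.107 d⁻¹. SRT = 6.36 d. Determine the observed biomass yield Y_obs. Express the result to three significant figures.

Correct the yield for decay: Y_obs = Y/(1 + k_d θ_c) = 0.653 / (1 + 0.107 × 6.36) = 0.653 / 1.681 = 0.3886.

Y_obs ≈ 0.389 g VSS/g BOD₅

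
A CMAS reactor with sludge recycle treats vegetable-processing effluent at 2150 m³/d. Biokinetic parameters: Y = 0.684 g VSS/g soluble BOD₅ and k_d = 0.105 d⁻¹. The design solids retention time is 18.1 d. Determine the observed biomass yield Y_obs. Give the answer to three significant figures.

Y_obs ≈ 0.236 g VSS/g soluble BOD₅

The observed yield is Y_obs = Y/(1 + k_d·θ_c) = 0.684 / (1 + 0.105 × 18.1) = 0.684 / 2.901 = 0.2358 g VSS per g soluble BOD₅ removed.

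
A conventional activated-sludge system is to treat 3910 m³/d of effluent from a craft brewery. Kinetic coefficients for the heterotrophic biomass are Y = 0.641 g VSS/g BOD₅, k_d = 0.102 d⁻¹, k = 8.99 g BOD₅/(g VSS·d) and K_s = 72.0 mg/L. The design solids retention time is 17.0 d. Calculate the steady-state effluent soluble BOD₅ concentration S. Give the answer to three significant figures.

S ≈ 2.07 mg/L

From the Monod/SRT balance for a CMAS, S = K_s·(1+k_d θ_c)/[θ_c·(Y k − k_d) − 1] = 72.0 × (1 + 0.102 × 17.0) / [17.0 × (0.641 × 8.99 − 0.102) − 1] = 196.8 / 95.23 = 2.067 mg/L.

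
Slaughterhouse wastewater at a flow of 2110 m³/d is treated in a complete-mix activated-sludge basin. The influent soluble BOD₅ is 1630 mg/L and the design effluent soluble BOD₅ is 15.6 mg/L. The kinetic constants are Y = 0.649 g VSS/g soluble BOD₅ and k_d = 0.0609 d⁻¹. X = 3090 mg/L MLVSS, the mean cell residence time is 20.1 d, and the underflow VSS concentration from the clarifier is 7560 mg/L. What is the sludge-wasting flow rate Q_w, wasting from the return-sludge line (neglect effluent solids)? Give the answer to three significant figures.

Q_w ≈ 131 m³/d

Rearranging the biomass balance for a CMAS with decay, V = Y·Q·ΔS·θ_c / [X·(1+k_d θ_c)] = 0.649 × 2110 × (1630 − 15.6) × 20.1 / [3090 × (1 + 0.0609 × 20.1)] = 4.44×10^7 / 6872 = 6466 m³.
Wasting from the return line (neglecting effluent solids): Q_w = V·X / (θ_c·X_r) = 6466 × 3090 / (20.1 × 7560) = 131.5 m³/d.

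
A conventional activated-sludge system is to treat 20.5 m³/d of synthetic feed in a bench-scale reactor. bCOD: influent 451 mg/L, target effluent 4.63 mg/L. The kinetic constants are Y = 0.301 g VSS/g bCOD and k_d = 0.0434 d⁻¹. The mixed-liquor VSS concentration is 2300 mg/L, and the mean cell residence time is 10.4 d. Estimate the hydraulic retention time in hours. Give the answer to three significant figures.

τ ≈ 10.0 h

Steady-state biomass mass balance: V·X·(1 + k_d·θ_c) = Y·Q·(S₀ − S)·θ_c, so V = 0.301 × 20.5 × (451 − 4.63) × 10.4 / [2300 × (1 + 0.0434 × 10.4)] = 2.86×10^4 / 3338 = 8.581 m³.
HRT = V/Q = 8.581 m³ / 20.5 m³·d⁻¹ = 0.4186 d × 24 = 10.05 h.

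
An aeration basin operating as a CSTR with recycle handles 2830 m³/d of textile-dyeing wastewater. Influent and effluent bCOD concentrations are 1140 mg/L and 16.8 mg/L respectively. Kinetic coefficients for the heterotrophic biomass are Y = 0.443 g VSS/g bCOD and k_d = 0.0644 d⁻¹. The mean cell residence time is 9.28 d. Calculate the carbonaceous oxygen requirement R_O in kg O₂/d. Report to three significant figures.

R_O ≈ 1930 kg O₂/d

Observed yield with endogenous decay: Y_obs = Y / (1 + k_d·θ_c) = 0.443 / (1 + 0.0644 × 9.28) = 0.443 / 1.598 = 0.2773 g VSS/g bCOD.
ΔS = 1140 − 16.8 = 1123 mg/L, so the substrate removal rate is 2830 × 1123/1000 = 3179 kg bCOD/d.
Biomass synthesised: P_X = Y_obs × 3179 = 881.4 kg VSS/d.
Carbonaceous O₂ demand = substrate oxidised − cell-mass equivalent = 3179 − 1.42 × 881.4 = 1927 kg O₂/d.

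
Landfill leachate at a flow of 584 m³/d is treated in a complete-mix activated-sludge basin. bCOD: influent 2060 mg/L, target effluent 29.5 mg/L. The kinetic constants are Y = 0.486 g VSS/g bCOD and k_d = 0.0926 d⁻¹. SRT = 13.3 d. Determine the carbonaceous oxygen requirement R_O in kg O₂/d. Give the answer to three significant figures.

Y_obs = Y / (1 + k_d θ_c) = 0.486 / (1 + 0.0926 × 13.3) = 0.486 / 2.232 = 0.2178.
Q·(S₀ − S) = 584 × (2060 − 29.5) × 10⁻³ = 1186 kg/d removed.
Net sludge production P_X = 0.2178 × 1186 = 258.2 kg VSS/d.
Carbonaceous O₂ demand = substrate oxidised − cell-mass equivalent = 1186 − 1.42 × 258.2 = 819.1 kg O₂/d.

R_O ≈ 819 kg O₂/d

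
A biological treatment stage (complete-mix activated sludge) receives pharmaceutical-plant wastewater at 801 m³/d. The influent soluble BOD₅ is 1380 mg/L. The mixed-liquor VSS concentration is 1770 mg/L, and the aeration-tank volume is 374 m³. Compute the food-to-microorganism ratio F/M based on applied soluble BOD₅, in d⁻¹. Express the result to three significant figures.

F/M ≈ 1.67 d⁻¹

F/M = applied load / biomass = Q·S₀/(V·X) = 801 × 1380 / (374.0 × 1770) = 1.670 d⁻¹.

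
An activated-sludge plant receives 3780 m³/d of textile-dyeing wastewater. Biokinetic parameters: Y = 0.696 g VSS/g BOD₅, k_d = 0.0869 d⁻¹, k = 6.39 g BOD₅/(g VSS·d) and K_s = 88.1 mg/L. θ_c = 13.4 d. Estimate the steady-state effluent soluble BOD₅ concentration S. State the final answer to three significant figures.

Effluent substrate depends only on kinetics and SRT: S = K_s(1 + k_d θ_c) / [θ_c(Yk − k_d) − 1] = 88.1 × (1 + 0.0869 × 13.4) / [13.4 × (0.696 × 6.39 − 0.0869) − 1] = 190.7 / 57.43 = 3.320 mg/L.

S ≈ 3.32 mg/L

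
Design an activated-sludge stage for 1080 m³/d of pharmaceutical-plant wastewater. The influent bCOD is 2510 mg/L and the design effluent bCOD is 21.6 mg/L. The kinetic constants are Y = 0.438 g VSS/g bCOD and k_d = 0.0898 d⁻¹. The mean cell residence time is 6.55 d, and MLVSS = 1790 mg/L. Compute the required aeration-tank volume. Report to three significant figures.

V ≈ 2710 m³

From the SRT design equation V = Y Q (S₀−S) θ_c / [X (1 + k_d θ_c)] = 0.438 × 1080 × (2510 − 21.6) × 6.55 / [1790 × (1 + 0.0898 × 6.55)] = 7.71×10^6 / 2843 = 2712 m³.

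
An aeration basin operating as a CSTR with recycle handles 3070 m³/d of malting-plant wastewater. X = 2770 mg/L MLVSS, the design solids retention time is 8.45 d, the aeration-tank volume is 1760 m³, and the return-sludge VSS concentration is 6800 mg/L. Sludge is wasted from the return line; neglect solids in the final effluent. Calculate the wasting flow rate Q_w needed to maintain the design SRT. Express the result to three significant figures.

Q_w ≈ 84.8 m³/d

θ_c = V·X/(Q_w·X_r) when wasting from the recycle, so Q_w = V·X/(θ_c·X_r) = 1760 × 2770 / (8.45 × 6800) = 84.85 m³/d.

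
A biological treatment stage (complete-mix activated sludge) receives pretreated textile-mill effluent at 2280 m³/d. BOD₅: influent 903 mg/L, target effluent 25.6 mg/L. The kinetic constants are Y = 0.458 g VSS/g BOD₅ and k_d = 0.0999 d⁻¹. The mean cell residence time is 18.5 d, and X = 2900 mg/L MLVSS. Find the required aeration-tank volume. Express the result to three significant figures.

From the SRT design equation V = Y Q (S₀−S) θ_c / [X (1 + k_d θ_c)] = 0.458 × 2280 × (903 − 25.6) × 18.5 / [2900 × (1 + 0.0999 × 18.5)] = 1.69×10^7 / 8260 = 2052 m³.

V ≈ 2050 m³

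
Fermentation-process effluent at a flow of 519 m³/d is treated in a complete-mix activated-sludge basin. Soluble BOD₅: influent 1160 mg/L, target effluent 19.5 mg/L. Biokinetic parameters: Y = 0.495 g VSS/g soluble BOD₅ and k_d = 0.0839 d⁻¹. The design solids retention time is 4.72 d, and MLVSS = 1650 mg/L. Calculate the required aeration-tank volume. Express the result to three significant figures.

V ≈ 600 m³

Rearranging the biomass balance for a CMAS with decay, V = Y·Q·ΔS·θ_c / [X·(1+k_d θ_c)] = 0.495 × 519 × (1160 − 19.5) × 4.72 / [1650 × (1 + 0.0839 × 4.72)] = 1.38×10^6 / 2303 = 600.4 m³.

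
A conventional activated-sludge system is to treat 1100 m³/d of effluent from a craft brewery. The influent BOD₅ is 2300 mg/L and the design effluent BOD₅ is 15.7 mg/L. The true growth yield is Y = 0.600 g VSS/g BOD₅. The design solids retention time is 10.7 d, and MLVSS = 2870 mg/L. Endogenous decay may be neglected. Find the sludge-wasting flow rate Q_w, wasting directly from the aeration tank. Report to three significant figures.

With k_d = 0 the design equation reduces to V = Y Q (S₀−S) θ_c / X = 0.600 × 1100 × (2300 − 15.7) × 10.7 / 2870 = 5621 m³.
With mixed-liquor wasting, θ_c = V/Q_w, so Q_w = V/θ_c = 5621/10.7 = 525.3 m³/d.

Q_w ≈ 525 m³/d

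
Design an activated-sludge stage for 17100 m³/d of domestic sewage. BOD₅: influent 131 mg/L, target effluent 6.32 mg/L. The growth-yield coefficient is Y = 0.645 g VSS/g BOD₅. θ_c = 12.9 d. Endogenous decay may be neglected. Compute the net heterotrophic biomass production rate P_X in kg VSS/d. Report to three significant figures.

P_X ≈ 1380 kg VSS/d

No decay correction is needed, so Y_obs = Y = 0.645.
Substrate removed = Q·(S₀ − S) = 17100 m³/d × (131 − 6.32) g/m³ = 2.13×10^6 g/d = 2132 kg/d.
P_X = Y_obs · Q(S₀ − S) = 0.6450 × 2132 = 1375 kg VSS/d.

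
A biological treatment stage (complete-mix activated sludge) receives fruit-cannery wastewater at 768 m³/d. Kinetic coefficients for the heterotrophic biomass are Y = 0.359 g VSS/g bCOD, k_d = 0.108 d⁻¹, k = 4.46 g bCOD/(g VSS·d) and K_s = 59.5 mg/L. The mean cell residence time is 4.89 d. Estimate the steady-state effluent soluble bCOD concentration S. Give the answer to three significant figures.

Effluent substrate depends only on kinetics and SRT: S = K_s(1 + k_d θ_c) / [θ_c(Yk − k_d) − 1] = 59.5 × (1 + 0.108 × 4.89) / [4.89 × (0.359 × 4.46 − 0.108) − 1] = 90.92 / 6.301 = 14.43 mg/L.

S ≈ 14.4 mg/L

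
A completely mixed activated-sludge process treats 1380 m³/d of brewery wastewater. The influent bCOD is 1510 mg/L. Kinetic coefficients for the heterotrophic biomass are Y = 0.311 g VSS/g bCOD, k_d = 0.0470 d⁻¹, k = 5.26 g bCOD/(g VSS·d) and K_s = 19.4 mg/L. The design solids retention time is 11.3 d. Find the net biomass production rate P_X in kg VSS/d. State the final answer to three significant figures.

From the Monod/SRT balance for a CMAS, S = K_s·(1+k_d θ_c)/[θ_c·(Y k − k_d) − 1] = 19.4 × (1 + 0.0470 × 11.3) / [11.3 × (0.311 × 5.26 − 0.0470) − 1] = 29.70 / 16.95 = 1.752 mg/L.
Correct the yield for decay: Y_obs = Y/(1 + k_d θ_c) = 0.311 / (1 + 0.0470 × 11.3) = 0.311 / 1.531 = 0.2031.
ΔS = 1510 − 1.75 = 1508 mg/L, so the substrate removal rate is 1380 × 1508/1000 = 2081 kg bCOD/d.
Net biomass production P_X = Y_obs × Q·(S₀ − S) = 0.2031 × 2081 = 422.8 kg VSS/d.

P_X ≈ 423 kg VSS/d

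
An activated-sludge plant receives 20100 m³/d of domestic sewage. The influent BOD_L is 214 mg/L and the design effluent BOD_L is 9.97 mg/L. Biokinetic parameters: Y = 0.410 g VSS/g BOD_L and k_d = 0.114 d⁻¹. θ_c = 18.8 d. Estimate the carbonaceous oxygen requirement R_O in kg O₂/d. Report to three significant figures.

Observed yield with endogenous decay: Y_obs = Y / (1 + k_d·θ_c) = 0.410 / (1 + 0.114 × 18.8) = 0.410 / 3.143 = 0.1304 g VSS/g BOD_L.
Q·(S₀ − S) = 20100 × (214 − 9.97) × 10⁻³ = 4101 kg/d removed.
Biomass synthesised: P_X = Y_obs × 4101 = 534.9 kg VSS/d.
R_O = Q·ΔS − 1.42 P_X = 4101 − 759.6 = 3341 kg O₂/d.

R_O ≈ 3340 kg O₂/d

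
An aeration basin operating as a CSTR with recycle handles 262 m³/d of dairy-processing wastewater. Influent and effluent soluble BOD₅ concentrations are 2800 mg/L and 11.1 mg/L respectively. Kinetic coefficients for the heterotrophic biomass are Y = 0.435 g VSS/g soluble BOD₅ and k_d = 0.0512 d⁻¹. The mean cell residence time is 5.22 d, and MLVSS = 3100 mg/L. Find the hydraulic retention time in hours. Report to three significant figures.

τ ≈ 38.7 h

Rearranging the biomass balance for a CMAS with decay, V = Y·Q·ΔS·θ_c / [X·(1+k_d θ_c)] = 0.435 × 262 × (2800 − 11.1) × 5.22 / [3100 × (1 + 0.0512 × 5.22)] = 1.66×10^6 / 3929 = 422.3 m³.
τ = V/Q = 422.3/262 = 1.612 d, or 38.69 h.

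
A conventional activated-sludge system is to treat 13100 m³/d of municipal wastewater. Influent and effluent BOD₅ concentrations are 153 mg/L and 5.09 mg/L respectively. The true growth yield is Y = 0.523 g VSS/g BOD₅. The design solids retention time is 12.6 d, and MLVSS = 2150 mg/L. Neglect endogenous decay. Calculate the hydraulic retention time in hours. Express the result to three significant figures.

With k_d = 0 the design equation reduces to V = Y Q (S₀−S) θ_c / X = 0.523 × 13100 × (153 − 5.09) × 12.6 / 2150 = 5939 m³.
τ = V/Q = 5939/13100 = 0.4533 d, or 10.88 h.

τ ≈ 10.9 h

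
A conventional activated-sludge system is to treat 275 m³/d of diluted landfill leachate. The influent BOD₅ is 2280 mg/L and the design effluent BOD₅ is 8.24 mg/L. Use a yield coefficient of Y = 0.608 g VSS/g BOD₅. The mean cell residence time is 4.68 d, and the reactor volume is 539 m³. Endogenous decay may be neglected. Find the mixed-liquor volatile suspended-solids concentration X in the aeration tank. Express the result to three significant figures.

X = Y·Q·ΔS·θ_c / V = 0.608 × 275 × (2280 − 8.24) × 4.68 / 539 = 3298 mg/L.

X ≈ 3300 mg/L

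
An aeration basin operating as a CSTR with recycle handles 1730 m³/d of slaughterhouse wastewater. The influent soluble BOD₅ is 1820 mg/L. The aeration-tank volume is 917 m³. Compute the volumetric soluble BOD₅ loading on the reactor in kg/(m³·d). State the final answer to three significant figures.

Volumetric loading L_v = Q·S₀ / V = 1730 × 1820 g/m³ / 917.0 m³ = 3434 g/(m³·d) = 3.434 kg soluble BOD₅/(m³·d).

L_v ≈ 3.43 kg soluble BOD₅/(m³·d)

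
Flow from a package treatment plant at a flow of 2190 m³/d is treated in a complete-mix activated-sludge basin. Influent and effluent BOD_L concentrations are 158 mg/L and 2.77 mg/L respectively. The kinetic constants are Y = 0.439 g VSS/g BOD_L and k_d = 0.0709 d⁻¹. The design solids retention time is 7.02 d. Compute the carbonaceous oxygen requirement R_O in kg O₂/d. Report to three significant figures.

R_O ≈ 198 kg O₂/d

Y_obs = Y / (1 + k_d θ_c) = 0.439 / (1 + 0.0709 × 7.02) = 0.439 / 1.498 = 0.2931.
Mass of BOD_L removed per day: Q(S₀ − S) = 2190 × 155.2 g/m³ = 340.0 kg/d.
Net sludge production P_X = 0.2931 × 340.0 = 99.64 kg VSS/d.
R_O = Q·(S₀ − S) − 1.42·P_X = 340.0 − 1.42 × 99.64 = 198.5 kg O₂/d.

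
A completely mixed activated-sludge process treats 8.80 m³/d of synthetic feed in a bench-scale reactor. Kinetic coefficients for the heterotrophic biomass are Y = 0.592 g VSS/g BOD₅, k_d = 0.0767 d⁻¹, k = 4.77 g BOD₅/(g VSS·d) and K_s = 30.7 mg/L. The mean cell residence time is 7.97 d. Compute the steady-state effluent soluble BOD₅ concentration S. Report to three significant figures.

S ≈ 2.37 mg/L

Effluent substrate depends only on kinetics and SRT: S = K_s(1 + k_d θ_c) / [θ_c(Yk − k_d) − 1] = 30.7 × (1 + 0.0767 × 7.97) / [7.97 × (0.592 × 4.77 − 0.0767) − 1] = 49.47 / 20.89 = 2.367 mg/L.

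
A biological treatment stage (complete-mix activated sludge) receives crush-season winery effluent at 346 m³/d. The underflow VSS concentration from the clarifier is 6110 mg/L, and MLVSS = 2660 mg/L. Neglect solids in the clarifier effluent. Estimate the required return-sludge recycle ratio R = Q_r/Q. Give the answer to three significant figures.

R ≈ 0.771

R = Q_r/Q = X/(X_r − X) = 2660 / (6110 − 2660) = 0.7710.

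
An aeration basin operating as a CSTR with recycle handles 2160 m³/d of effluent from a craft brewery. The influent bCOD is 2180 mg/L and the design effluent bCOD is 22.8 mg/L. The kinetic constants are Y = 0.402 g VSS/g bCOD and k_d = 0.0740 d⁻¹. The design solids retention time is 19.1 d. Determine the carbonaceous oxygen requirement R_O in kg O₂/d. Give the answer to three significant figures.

R_O ≈ 3560 kg O₂/d

The observed yield is Y_obs = Y/(1 + k_d·θ_c) = 0.402 / (1 + 0.0740 × 19.1) = 0.402 / 2.413 = 0.1666 g VSS per g bCOD removed.
Q·(S₀ − S) = 2160 × (2180 − 22.8) × 10⁻³ = 4660 kg/d removed.
Biomass synthesised: P_X = Y_obs × 4660 = 776.1 kg VSS/d.
R_O = Q·ΔS − 1.42 P_X = 4660 − 1102 = 3557 kg O₂/d.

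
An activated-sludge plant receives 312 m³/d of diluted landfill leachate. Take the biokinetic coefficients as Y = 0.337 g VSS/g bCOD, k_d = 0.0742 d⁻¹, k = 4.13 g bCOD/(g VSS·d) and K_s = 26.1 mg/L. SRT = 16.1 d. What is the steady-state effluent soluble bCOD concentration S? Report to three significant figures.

From the Monod/SRT balance for a CMAS, S = K_s·(1+k_d θ_c)/[θ_c·(Y k − k_d) − 1] = 26.1 × (1 + 0.0742 × 16.1) / [16.1 × (0.337 × 4.13 − 0.0742) − 1] = 57.28 / 20.21 = 2.834 mg/L.

S ≈ 2.83 mg/L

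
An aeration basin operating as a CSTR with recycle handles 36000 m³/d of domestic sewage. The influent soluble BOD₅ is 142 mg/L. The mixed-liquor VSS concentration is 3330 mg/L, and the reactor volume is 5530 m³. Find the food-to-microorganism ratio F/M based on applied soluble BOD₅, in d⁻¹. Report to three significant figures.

F/M = Q·S₀ / (V·X) = 36000 × 142 / (5530 × 3330) = 0.2776 g soluble BOD₅·(g VSS·d)⁻¹.

F/M ≈ 0.278 d⁻¹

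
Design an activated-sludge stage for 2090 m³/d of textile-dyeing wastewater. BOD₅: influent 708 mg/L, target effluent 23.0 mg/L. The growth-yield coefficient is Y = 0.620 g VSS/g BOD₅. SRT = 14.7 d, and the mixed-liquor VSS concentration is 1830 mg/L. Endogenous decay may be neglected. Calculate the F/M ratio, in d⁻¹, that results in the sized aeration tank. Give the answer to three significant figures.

Biomass mass balance (decay neglected): V·X = Y·Q·(S₀ − S)·θ_c, so V = 0.620 × 2090 × (708 − 23.0) × 14.7 / 1830 = 7130 m³.
Food-to-microorganism ratio F/M = Q S₀ / (V X) = 2090 × 708 / (7130 × 1830) = 0.1134 d⁻¹.

F/M ≈ 0.113 d⁻¹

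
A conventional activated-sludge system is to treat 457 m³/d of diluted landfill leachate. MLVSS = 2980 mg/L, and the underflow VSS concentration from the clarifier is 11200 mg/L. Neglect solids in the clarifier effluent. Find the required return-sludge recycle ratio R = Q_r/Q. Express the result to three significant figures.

Solids balance on the clarifier gives (1+R)X = R·X_r, so R = X/(X_r − X) = 2980 / (11200 − 2980) = 0.3625.

R ≈ 0.363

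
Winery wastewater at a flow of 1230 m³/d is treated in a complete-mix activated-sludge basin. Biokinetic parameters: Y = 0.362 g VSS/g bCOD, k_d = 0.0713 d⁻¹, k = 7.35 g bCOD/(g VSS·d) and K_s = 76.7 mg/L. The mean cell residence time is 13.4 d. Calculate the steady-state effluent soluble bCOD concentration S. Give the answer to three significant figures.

From the Monod/SRT balance for a CMAS, S = K_s·(1+k_d θ_c)/[θ_c·(Y k − k_d) − 1] = 76.7 × (1 + 0.0713 × 13.4) / [13.4 × (0.362 × 7.35 − 0.0713) − 1] = 150.0 / 33.70 = 4.451 mg/L.

S ≈ 4.45 mg/L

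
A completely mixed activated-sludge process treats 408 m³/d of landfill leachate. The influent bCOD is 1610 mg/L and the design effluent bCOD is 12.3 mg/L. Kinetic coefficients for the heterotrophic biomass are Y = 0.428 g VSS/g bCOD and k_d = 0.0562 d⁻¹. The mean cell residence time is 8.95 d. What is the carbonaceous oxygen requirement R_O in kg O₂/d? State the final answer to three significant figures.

R_O ≈ 388 kg O₂/d

Y_obs = Y / (1 + k_d θ_c) = 0.428 / (1 + 0.0562 × 8.95) = 0.428 / 1.503 = 0.2848.
Q·(S₀ − S) = 408 × (1610 − 12.3) × 10⁻³ = 651.9 kg/d removed.
Net sludge production P_X = 0.2848 × 651.9 = 185.6 kg VSS/d.
R_O = Q·(S₀ − S) − 1.42·P_X = 651.9 − 1.42 × 185.6 = 388.3 kg O₂/d.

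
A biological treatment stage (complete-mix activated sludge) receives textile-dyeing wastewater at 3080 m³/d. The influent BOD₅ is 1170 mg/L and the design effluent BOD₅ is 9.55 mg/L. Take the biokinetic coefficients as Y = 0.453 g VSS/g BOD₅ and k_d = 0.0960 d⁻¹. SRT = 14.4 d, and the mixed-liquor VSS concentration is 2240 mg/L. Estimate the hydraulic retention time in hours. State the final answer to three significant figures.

τ ≈ 34.0 h

Rearranging the biomass balance for a CMAS with decay, V = Y·Q·ΔS·θ_c / [X·(1+k_d θ_c)] = 0.453 × 3080 × (1170 − 9.55) × 14.4 / [2240 × (1 + 0.0960 × 14.4)] = 2.33×10^7 / 5337 = 4369 m³.
τ = V/Q = 4369/3080 = 1.418 d, or 34.04 h.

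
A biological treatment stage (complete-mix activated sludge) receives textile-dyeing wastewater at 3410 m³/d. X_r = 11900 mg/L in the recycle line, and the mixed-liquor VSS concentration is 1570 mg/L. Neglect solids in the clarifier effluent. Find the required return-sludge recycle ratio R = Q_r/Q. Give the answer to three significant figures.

R ≈ 0.152

R = Q_r/Q = X/(X_r − X) = 1570 / (11900 − 1570) = 0.1520.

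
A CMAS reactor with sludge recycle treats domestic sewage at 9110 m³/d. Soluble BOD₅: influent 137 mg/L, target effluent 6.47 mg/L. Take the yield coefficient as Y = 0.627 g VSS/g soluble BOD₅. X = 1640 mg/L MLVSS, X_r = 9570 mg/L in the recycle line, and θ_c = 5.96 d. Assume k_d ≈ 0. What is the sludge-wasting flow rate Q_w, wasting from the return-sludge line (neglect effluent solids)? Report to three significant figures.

Q_w ≈ 77.9 m³/d

V·X = Y·Q·ΔS·θ_c gives V = 0.627 × 9110 × (137 − 6.47) × 5.96 / 1640 = 2710 m³.
Q_w = (V·X)/(θ_c X_r) = 2710 × 1640 / (5.96 × 9570) = 77.91 m³/d.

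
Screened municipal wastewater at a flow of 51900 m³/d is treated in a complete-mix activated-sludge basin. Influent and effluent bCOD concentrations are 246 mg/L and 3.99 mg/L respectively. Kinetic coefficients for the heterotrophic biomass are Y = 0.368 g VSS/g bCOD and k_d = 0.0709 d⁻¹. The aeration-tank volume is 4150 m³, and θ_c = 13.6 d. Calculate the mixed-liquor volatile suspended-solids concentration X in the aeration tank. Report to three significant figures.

From V·X·(1 + k_d·θ_c) = Y·Q·(S₀ − S)·θ_c: X = 0.368 × 51900 × (246 − 3.99) × 13.6 / [4150 × (1 + 0.0709 × 13.6)] = 7712 mg/L.

X ≈ 7710 mg/L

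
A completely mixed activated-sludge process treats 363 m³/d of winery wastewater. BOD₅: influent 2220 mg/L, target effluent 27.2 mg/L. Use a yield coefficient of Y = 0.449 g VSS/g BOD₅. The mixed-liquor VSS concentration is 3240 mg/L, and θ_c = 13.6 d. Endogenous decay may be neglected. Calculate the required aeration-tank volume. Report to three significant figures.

Biomass mass balance (decay neglected): V·X = Y·Q·(S₀ − S)·θ_c, so V = 0.449 × 363 × (2220 − 27.2) × 13.6 / 3240 = 1500 m³.

V ≈ 1500 m³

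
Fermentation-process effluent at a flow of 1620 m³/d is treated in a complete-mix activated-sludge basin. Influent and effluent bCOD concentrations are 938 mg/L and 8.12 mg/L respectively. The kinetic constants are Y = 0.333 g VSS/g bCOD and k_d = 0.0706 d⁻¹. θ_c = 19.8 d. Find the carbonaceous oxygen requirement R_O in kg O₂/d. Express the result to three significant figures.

The observed yield is Y_obs = Y/(1 + k_d·θ_c) = 0.333 / (1 + 0.0706 × 19.8) = 0.333 / 2.398 = 0.1389 g VSS per g bCOD removed.
ΔS = 938 − 8.12 = 929.9 mg/L, so the substrate removal rate is 1620 × 929.9/1000 = 1506 kg bCOD/d.
Net sludge production P_X = 0.1389 × 1506 = 209.2 kg VSS/d.
R_O = Q·ΔS − 1.42 P_X = 1506 − 297.1 = 1209 kg O₂/d.

R_O ≈ 1210 kg O₂/d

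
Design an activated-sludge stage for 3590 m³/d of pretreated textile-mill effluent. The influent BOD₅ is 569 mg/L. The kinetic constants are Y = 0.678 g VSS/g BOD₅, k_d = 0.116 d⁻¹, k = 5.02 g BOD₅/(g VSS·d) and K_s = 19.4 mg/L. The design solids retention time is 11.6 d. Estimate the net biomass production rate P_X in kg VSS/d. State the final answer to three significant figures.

From the Monod/SRT balance for a CMAS, S = K_s·(1+k_d θ_c)/[θ_c·(Y k − k_d) − 1] = 19.4 × (1 + 0.116 × 11.6) / [11.6 × (0.678 × 5.02 − 0.116) − 1] = 45.50 / 37.14 = 1.225 mg/L.
Observed yield with endogenous decay: Y_obs = Y / (1 + k_d·θ_c) = 0.678 / (1 + 0.116 × 11.6) = 0.678 / 2.346 = 0.2891 g VSS/g BOD₅.
Q·(S₀ − S) = 3590 × (569 − 1.23) × 10⁻³ = 2038 kg/d removed.
Net biomass production P_X = Y_obs × Q·(S₀ − S) = 0.2891 × 2038 = 589.2 kg VSS/d.

P_X ≈ 589 kg VSS/d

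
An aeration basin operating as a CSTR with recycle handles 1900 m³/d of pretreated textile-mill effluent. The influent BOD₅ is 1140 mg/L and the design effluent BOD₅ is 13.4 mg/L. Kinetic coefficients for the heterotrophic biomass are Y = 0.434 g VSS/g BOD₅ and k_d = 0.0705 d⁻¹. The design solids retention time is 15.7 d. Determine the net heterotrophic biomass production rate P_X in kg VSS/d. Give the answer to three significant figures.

P_X ≈ 441 kg VSS/d

Y_obs = Y / (1 + k_d θ_c) = 0.434 / (1 + 0.0705 × 15.7) = 0.434 / 2.107 = 0.2060.
ΔS = 1140 − 13.4 = 1127 mg/L, so the substrate removal rate is 1900 × 1127/1000 = 2141 kg BOD₅/d.
Net biomass production P_X = Y_obs × Q·(S₀ − S) = 0.2060 × 2141 = 440.9 kg VSS/d.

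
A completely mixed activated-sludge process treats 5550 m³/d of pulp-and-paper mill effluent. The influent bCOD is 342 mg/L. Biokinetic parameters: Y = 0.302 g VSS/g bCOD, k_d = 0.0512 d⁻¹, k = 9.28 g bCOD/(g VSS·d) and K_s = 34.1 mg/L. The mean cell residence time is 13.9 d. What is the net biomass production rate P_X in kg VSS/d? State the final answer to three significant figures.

P_X ≈ 333 kg VSS/d

Effluent substrate depends only on kinetics and SRT: S = K_s(1 + k_d θ_c) / [θ_c(Yk − k_d) − 1] = 34.1 × (1 + 0.0512 × 13.9) / [13.9 × (0.302 × 9.28 − 0.0512) − 1] = 58.37 / 37.24 = 1.567 mg/L.
The observed yield is Y_obs = Y/(1 + k_d·θ_c) = 0.302 / (1 + 0.0512 × 13.9) = 0.302 / 1.712 = 0.1764 g VSS per g bCOD removed.
ΔS = 342 − 1.57 = 340.4 mg/L, so the substrate removal rate is 5550 × 340.4/1000 = 1889 kg bCOD/d.
Biomass produced: P_X = Y_obs·Q·ΔS = 0.1764 × 1889 ≈ 333.4 kg VSS/d.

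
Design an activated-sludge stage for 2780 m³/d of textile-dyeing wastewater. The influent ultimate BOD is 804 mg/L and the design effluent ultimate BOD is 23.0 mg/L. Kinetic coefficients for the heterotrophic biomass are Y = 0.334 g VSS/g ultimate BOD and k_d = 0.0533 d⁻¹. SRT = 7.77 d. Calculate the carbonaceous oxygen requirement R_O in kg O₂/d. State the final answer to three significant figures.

Observed yield with endogenous decay: Y_obs = Y / (1 + k_d·θ_c) = 0.334 / (1 + 0.0533 × 7.77) = 0.334 / 1.414 = 0.2362 g VSS/g ultimate BOD.
Mass of ultimate BOD removed per day: Q(S₀ − S) = 2780 × 781.0 g/m³ = 2171 kg/d.
Biomass synthesised: P_X = Y_obs × 2171 = 512.8 kg VSS/d.
Carbonaceous O₂ demand = substrate oxidised − cell-mass equivalent = 2171 − 1.42 × 512.8 = 1443 kg O₂/d.

R_O ≈ 1440 kg O₂/d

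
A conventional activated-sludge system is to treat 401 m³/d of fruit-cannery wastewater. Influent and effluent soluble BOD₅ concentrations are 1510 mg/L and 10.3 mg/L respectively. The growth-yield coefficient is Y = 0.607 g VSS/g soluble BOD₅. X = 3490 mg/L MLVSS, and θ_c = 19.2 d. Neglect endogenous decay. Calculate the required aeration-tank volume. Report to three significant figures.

V ≈ 2010 m³

V·X = Y·Q·ΔS·θ_c gives V = 0.607 × 401 × (1510 − 10.3) × 19.2 / 3490 = 2008 m³.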